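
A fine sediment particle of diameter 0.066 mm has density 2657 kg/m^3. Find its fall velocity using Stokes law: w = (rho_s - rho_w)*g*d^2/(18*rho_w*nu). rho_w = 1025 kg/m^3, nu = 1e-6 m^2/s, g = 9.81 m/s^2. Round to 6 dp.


w = (rho_s - rho_w) * g * d^2 / (18 * rho_w * nu)
d = 0.066 mm = 0.000066 m
rho_s - rho_w = 2657 - 1025 = 1632
Numerator = 1632 * 9.81 * (0.000066)^2 = 0.000069739212
Denominator = 18 * 1025 * 1e-6 = 0.018450
w = 0.003780 m/s

0.003780


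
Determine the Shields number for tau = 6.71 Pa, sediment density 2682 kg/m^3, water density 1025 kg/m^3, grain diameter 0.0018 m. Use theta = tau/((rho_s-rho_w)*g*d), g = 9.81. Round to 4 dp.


theta = tau / ((rho_s - rho_w) * g * d)
rho_s - rho_w = 2682 - 1025 = 1657
Denominator = 1657 * 9.81 * 0.0018 = 29.259306
theta = 6.71 / 29.259306
theta = 0.2293

0.2293


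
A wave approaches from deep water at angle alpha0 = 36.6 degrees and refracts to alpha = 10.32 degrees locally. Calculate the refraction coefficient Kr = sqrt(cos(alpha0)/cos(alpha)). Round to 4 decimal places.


Kr = sqrt(cos(alpha0) / cos(alpha))
cos(36.6) = 0.802817
cos(10.32) = 0.983823
Kr = sqrt(0.802817 / 0.983823)
Kr = sqrt(0.816019)
Kr = 0.9033

0.9033


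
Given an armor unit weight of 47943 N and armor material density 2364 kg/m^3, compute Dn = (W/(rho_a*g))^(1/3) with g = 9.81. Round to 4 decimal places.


V = W / (rho_a * g)
V = 47943 / (2364 * 9.81)
V = 47943 / 23190.84
V = 2.067325 m^3
Dn = V^(1/3) = 2.067325^(1/3)
Dn = 1.2739 m

1.2739


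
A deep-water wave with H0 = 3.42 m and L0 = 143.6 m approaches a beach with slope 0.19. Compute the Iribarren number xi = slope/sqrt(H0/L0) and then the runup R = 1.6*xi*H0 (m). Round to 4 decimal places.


xi = slope / sqrt(H0/L0)
H0/L0 = 3.42/143.6 = 0.023816
sqrt(0.023816) = 0.154325
xi = 0.19 / 0.154325 = 1.231169
R = 1.6 * xi * H0 = 1.6 * 1.231169 * 3.42
R = 6.7370 m

6.7370


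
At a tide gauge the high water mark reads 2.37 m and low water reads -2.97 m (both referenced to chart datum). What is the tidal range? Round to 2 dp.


Tidal range = High water - Low water
Tidal range = 2.37 - (-2.97)
Tidal range = 5.34 m

5.34


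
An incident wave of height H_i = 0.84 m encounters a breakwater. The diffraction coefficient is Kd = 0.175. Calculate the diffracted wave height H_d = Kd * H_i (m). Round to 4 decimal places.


H_d = Kd * H_i
H_d = 0.175 * 0.84
H_d = 0.1470 m

0.1470


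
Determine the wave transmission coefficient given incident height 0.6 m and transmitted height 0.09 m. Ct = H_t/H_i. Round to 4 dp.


Ct = H_t / H_i
Ct = 0.09 / 0.6
Ct = 0.1500

0.1500


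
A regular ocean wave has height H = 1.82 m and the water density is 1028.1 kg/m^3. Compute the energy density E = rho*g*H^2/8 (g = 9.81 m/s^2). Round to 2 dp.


E = (1/8) * rho * g * H^2
E = (1/8) * 1028.1 * 9.81 * 1.82^2
E = 0.125 * 1028.1 * 9.81 * 3.3124
E = 4175.97 J/m^2

4175.97


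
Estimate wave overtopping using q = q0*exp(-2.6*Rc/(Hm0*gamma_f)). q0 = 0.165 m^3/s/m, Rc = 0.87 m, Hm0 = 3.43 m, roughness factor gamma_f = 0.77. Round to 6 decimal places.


q = q0 * exp(-2.6 * Rc / (Hm0 * gamma_f))
Exponent = -2.6 * 0.87 / (3.43 * 0.77)
= -2.6 * 0.87 / 2.6411
= -0.856461
exp(-0.856461) = 0.424662
q = 0.165 * 0.424662
q = 0.070069 m^3/s/m

0.070069


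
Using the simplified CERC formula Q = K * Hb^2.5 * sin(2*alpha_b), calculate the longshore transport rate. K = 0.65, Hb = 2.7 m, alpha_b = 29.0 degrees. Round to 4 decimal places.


Q = K * Hb^2.5 * sin(2 * alpha_b)
Hb^2.5 = 2.7^2.5 = 11.978692
sin(2 * 29.0) = sin(58.0) = 0.848048
Q = 0.65 * 11.978692 * 0.848048
Q = 6.6030 m^3/s

6.6030


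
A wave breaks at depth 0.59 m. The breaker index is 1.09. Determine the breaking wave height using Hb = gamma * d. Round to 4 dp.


Hb = gamma * d
Hb = 1.09 * 0.59
Hb = 0.6431 m

0.6431


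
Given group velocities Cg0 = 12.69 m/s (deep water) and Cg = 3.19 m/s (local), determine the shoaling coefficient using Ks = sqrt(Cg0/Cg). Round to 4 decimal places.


Ks = sqrt(Cg0 / Cg)
Ks = sqrt(12.69 / 3.19)
Ks = sqrt(3.9781)
Ks = 1.9945

1.9945


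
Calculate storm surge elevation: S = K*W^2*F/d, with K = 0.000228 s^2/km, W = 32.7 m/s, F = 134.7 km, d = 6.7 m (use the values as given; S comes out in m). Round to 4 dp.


S = K * W^2 * F / d
W^2 = 32.7^2 = 1069.29
S = 0.000228 * 1069.29 * 134.7 / 6.7
Numerator = 0.000228 * 1069.29 * 134.7 = 32.839607
S = 32.839607 / 6.7 = 4.9014 m

4.9014


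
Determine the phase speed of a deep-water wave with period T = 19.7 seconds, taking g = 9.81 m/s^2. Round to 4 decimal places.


We use the deep-water celerity formula:
C = g * T / (2 * pi)
C = 9.81 * 19.7 / (2 * 3.14159...)
C = 193.257000 / 6.283185
C = 30.7578 m/s

30.7578


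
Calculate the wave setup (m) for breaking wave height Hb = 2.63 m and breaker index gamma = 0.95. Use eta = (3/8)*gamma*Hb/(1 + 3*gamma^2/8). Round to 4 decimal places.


eta = (3/8) * gamma * Hb / (1 + 3*gamma^2/8)
Numerator = (3/8) * 0.95 * 2.63 = 0.936937
Denominator = 1 + 3*0.95^2/8 = 1 + 0.338438 = 1.338438
eta = 0.936937 / 1.338438
eta = 0.7000 m

0.7000


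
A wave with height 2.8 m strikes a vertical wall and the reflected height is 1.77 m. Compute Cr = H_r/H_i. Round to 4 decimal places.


Cr = H_r / H_i
Cr = 1.77 / 2.8
Cr = 0.6321

0.6321


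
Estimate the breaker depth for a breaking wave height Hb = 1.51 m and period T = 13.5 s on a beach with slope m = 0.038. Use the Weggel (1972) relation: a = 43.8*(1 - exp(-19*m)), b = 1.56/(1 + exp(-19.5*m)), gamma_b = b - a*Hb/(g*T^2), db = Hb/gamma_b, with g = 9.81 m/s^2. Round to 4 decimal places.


a = 43.8 * (1 - exp(-19 * m))
exp(-19 * 0.038) = exp(-0.7220) = 0.485780
a = 43.8 * (1 - 0.485780) = 22.522848
b = 1.56 / (1 + exp(-19.5 * m))
exp(-19.5 * 0.038) = exp(-0.7410) = 0.476637
b = 1.56 / (1 + 0.476637) = 1.056455
Hb / (g * T^2) = 1.51 / (9.81 * 13.5^2) = 1.51 / 1787.8725 = 0.00084458
gamma_b = b - a * Hb/(g*T^2) = 1.056455 - 22.522848 * 0.00084458 = 1.037432
db = Hb / gamma_b = 1.51 / 1.037432
db = 1.4555 m

1.4555


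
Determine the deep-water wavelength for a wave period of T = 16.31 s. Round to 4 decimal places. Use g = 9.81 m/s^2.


L0 = g * T^2 / (2 * pi)
L0 = 9.81 * 16.31^2 / (2 * pi)
L0 = 9.81 * 266.0161 / 6.28319
L0 = 2609.6179 / 6.28319
L0 = 415.3336 m

415.3336


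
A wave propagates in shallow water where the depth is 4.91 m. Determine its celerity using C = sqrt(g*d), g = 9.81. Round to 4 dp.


Using the shallow-water approximation:
C = sqrt(g * d) = sqrt(9.81 * 4.91)
C = sqrt(48.1671)
C = 6.9403 m/s

6.9403


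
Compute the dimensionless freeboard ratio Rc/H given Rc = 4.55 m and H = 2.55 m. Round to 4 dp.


Relative freeboard = Rc / H
= 4.55 / 2.55
= 1.7843

1.7843


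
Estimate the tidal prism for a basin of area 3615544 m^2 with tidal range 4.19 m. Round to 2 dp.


Tidal prism = Area * Tidal range
P = 3615544 * 4.19
P = 15149129.36 m^3

15149129.36


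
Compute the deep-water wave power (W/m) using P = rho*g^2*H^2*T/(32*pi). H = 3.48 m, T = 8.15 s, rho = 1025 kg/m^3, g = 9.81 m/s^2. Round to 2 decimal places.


P = rho * g^2 * H^2 * T / (32 * pi)
P = 1025 * 9.81^2 * 3.48^2 * 8.15 / (32 * pi)
P = 1025 * 96.2361 * 12.1104 * 8.15 / 100.53096
P = 96845.21 W/m

96845.21


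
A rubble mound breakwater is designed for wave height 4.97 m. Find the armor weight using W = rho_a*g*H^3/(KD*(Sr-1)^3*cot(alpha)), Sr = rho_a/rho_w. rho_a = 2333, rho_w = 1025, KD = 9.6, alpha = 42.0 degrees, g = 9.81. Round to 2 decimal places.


Sr = rho_a / rho_w = 2333 / 1025 = 2.276098
(Sr - 1) = 1.276098
(Sr - 1)^3 = 2.078029
cot(42.0) = 1 / tan(42.0) = 1 / 0.900404 = 1.110613
Numerator = 2333 * 9.81 * 4.97^3 = 2809654.4604
Denominator = 9.6 * 2.078029 * 1.110613 = 22.155698
W = 2809654.4604 / 22.155698
W = 126814.08 N

126814.08


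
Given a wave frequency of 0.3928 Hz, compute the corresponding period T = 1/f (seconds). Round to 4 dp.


T = 1 / f
T = 1 / 0.3928
T = 2.5458 s

2.5458


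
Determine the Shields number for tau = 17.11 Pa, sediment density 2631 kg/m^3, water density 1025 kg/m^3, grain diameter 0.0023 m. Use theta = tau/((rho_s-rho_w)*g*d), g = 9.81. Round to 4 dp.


theta = tau / ((rho_s - rho_w) * g * d)
rho_s - rho_w = 2631 - 1025 = 1606
Denominator = 1606 * 9.81 * 0.0023 = 36.236178
theta = 17.11 / 36.236178
theta = 0.4722

0.4722


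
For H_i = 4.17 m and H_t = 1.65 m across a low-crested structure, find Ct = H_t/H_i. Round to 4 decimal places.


Ct = H_t / H_i
Ct = 1.65 / 4.17
Ct = 0.3957

0.3957


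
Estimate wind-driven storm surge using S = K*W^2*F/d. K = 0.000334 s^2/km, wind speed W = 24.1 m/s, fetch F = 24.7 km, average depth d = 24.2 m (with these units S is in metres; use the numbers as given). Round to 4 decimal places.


S = K * W^2 * F / d
W^2 = 24.1^2 = 580.81
S = 0.000334 * 580.81 * 24.7 / 24.2
Numerator = 0.000334 * 580.81 * 24.7 = 4.791566
S = 4.791566 / 24.2 = 0.1980 m

0.1980


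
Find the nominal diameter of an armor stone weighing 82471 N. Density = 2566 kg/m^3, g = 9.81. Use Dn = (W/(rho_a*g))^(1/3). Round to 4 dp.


V = W / (rho_a * g)
V = 82471 / (2566 * 9.81)
V = 82471 / 25172.46
V = 3.276239 m^3
Dn = V^(1/3) = 3.276239^(1/3)
Dn = 1.4852 m

1.4852


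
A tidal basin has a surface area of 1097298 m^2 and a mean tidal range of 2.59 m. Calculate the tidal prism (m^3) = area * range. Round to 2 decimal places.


Tidal prism = Area * Tidal range
P = 1097298 * 2.59
P = 2842001.82 m^3

2842001.82


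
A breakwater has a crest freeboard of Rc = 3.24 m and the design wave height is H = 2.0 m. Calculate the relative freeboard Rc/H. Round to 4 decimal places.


Relative freeboard = Rc / H
= 3.24 / 2.0
= 1.6200

1.6200


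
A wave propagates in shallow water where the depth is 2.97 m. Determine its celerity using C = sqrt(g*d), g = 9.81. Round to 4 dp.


Using the shallow-water approximation:
C = sqrt(g * d) = sqrt(9.81 * 2.97)
C = sqrt(29.1357)
C = 5.3977 m/s

5.3977


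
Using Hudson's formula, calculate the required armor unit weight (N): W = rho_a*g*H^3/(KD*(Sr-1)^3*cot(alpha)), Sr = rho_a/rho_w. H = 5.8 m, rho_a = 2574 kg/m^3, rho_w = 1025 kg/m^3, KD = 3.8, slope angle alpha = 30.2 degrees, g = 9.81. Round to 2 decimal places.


Sr = rho_a / rho_w = 2574 / 1025 = 2.511220
(Sr - 1) = 1.511220
(Sr - 1)^3 = 3.451300
cot(30.2) = 1 / tan(30.2) = 1 / 0.582014 = 1.718172
Numerator = 2574 * 9.81 * 5.8^3 = 4926761.4053
Denominator = 3.8 * 3.451300 * 1.718172 = 22.533720
W = 4926761.4053 / 22.533720
W = 218639.50 N

218639.50


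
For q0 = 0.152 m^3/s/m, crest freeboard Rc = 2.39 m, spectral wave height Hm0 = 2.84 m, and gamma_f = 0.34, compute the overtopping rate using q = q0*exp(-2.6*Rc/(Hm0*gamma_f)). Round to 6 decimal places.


q = q0 * exp(-2.6 * Rc / (Hm0 * gamma_f))
Exponent = -2.6 * 2.39 / (2.84 * 0.34)
= -2.6 * 2.39 / 0.9656
= -6.435377
exp(-6.435377) = 0.001604
q = 0.152 * 0.001604
q = 0.000244 m^3/s/m

0.000244


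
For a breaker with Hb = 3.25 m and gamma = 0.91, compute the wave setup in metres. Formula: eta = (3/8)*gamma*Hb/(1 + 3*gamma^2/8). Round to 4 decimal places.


eta = (3/8) * gamma * Hb / (1 + 3*gamma^2/8)
Numerator = (3/8) * 0.91 * 3.25 = 1.109063
Denominator = 1 + 3*0.91^2/8 = 1 + 0.310538 = 1.310538
eta = 1.109063 / 1.310538
eta = 0.8463 m

0.8463


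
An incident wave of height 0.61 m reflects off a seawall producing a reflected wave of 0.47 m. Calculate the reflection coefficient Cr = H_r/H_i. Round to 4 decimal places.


Cr = H_r / H_i
Cr = 0.47 / 0.61
Cr = 0.7705

0.7705


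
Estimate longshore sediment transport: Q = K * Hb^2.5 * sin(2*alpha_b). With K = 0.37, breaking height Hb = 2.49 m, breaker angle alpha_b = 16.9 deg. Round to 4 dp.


Q = K * Hb^2.5 * sin(2 * alpha_b)
Hb^2.5 = 2.49^2.5 = 9.783593
sin(2 * 16.9) = sin(33.8) = 0.556296
Q = 0.37 * 9.783593 * 0.556296
Q = 2.0138 m^3/s

2.0138


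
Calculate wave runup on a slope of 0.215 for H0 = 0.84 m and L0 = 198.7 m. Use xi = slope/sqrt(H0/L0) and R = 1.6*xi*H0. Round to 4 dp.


xi = slope / sqrt(H0/L0)
H0/L0 = 0.84/198.7 = 0.004227
sqrt(0.004227) = 0.065019
xi = 0.215 / 0.065019 = 3.306722
R = 1.6 * xi * H0 = 1.6 * 3.306722 * 0.84
R = 4.4442 m

4.4442


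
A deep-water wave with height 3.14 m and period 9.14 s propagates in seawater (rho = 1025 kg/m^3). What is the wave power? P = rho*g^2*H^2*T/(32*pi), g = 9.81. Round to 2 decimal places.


P = rho * g^2 * H^2 * T / (32 * pi)
P = 1025 * 9.81^2 * 3.14^2 * 9.14 / (32 * pi)
P = 1025 * 96.2361 * 9.8596 * 9.14 / 100.53096
P = 88423.46 W/m

88423.46


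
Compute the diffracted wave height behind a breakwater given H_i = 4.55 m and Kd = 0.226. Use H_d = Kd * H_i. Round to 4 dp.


H_d = Kd * H_i
H_d = 0.226 * 4.55
H_d = 1.0283 m

1.0283


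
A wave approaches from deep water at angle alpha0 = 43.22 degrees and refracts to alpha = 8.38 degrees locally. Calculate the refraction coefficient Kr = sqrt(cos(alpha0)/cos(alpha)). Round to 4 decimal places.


Kr = sqrt(cos(alpha0) / cos(alpha))
cos(43.22) = 0.728730
cos(8.38) = 0.989323
Kr = sqrt(0.728730 / 0.989323)
Kr = sqrt(0.736594)
Kr = 0.8583

0.8583


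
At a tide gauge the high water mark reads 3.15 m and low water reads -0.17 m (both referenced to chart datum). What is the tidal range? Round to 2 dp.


Tidal range = High water - Low water
Tidal range = 3.15 - (-0.17)
Tidal range = 3.32 m

3.32


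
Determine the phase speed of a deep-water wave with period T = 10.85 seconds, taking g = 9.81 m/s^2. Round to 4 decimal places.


We use the deep-water celerity formula:
C = g * T / (2 * pi)
C = 9.81 * 10.85 / (2 * 3.14159...)
C = 106.438500 / 6.283185
C = 16.9402 m/s

16.9402


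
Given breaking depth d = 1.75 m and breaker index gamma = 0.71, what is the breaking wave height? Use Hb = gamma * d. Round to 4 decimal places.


Hb = gamma * d
Hb = 0.71 * 1.75
Hb = 1.2425 m

1.2425


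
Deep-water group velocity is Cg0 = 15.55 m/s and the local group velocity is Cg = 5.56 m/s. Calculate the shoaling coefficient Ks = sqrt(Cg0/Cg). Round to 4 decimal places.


Ks = sqrt(Cg0 / Cg)
Ks = sqrt(15.55 / 5.56)
Ks = sqrt(2.7968)
Ks = 1.6724

1.6724


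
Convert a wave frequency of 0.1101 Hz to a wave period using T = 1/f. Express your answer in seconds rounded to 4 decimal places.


T = 1 / f
T = 1 / 0.1101
T = 9.0827 s

9.0827


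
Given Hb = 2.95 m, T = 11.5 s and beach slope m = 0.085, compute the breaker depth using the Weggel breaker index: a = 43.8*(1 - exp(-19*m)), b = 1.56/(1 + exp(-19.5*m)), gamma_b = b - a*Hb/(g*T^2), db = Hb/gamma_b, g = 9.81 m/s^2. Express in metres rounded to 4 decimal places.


a = 43.8 * (1 - exp(-19 * m))
exp(-19 * 0.085) = exp(-1.6150) = 0.198891
a = 43.8 * (1 - 0.198891) = 35.088589
b = 1.56 / (1 + exp(-19.5 * m))
exp(-19.5 * 0.085) = exp(-1.6575) = 0.190615
b = 1.56 / (1 + 0.190615) = 1.310247
Hb / (g * T^2) = 2.95 / (9.81 * 11.5^2) = 2.95 / 1297.3725 = 0.00227383
gamma_b = b - a * Hb/(g*T^2) = 1.310247 - 35.088589 * 0.00227383 = 1.230462
db = Hb / gamma_b = 2.95 / 1.230462
db = 2.3975 m

2.3975


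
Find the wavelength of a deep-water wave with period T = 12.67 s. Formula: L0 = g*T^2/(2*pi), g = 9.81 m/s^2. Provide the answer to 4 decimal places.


L0 = g * T^2 / (2 * pi)
L0 = 9.81 * 12.67^2 / (2 * pi)
L0 = 9.81 * 160.5289 / 6.28319
L0 = 1574.7885 / 6.28319
L0 = 250.6354 m

250.6354


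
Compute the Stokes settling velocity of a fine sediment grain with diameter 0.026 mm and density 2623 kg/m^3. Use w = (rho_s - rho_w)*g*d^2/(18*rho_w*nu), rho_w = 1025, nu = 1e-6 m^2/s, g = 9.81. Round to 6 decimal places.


w = (rho_s - rho_w) * g * d^2 / (18 * rho_w * nu)
d = 0.026 mm = 0.000026 m
rho_s - rho_w = 2623 - 1025 = 1598
Numerator = 1598 * 9.81 * (0.000026)^2 = 0.000010597233
Denominator = 18 * 1025 * 1e-6 = 0.018450
w = 0.000574 m/s

0.000574


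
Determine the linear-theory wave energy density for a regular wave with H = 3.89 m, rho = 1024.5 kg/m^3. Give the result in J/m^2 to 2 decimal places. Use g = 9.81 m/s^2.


E = (1/8) * rho * g * H^2
E = (1/8) * 1024.5 * 9.81 * 3.89^2
E = 0.125 * 1024.5 * 9.81 * 15.1321
E = 19010.35 J/m^2

19010.35


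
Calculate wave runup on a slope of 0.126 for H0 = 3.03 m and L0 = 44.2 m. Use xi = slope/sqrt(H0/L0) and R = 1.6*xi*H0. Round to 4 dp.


xi = slope / sqrt(H0/L0)
H0/L0 = 3.03/44.2 = 0.068552
sqrt(0.068552) = 0.261824
xi = 0.126 / 0.261824 = 0.481239
R = 1.6 * xi * H0 = 1.6 * 0.481239 * 3.03
R = 2.3330 m

2.3330


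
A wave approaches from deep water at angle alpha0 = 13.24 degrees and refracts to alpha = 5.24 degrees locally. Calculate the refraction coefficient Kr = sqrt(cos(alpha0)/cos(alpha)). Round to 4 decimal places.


Kr = sqrt(cos(alpha0) / cos(alpha))
cos(13.24) = 0.973419
cos(5.24) = 0.995821
Kr = sqrt(0.973419 / 0.995821)
Kr = sqrt(0.977504)
Kr = 0.9887

0.9887


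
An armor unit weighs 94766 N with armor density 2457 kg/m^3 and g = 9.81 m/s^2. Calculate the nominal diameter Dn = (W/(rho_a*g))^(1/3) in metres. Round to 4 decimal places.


V = W / (rho_a * g)
V = 94766 / (2457 * 9.81)
V = 94766 / 24103.17
V = 3.931682 m^3
Dn = V^(1/3) = 3.931682^(1/3)
Dn = 1.5783 m

1.5783


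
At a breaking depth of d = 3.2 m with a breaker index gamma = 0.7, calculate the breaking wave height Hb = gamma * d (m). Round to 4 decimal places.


Hb = gamma * d
Hb = 0.7 * 3.2
Hb = 2.2400 m

2.2400


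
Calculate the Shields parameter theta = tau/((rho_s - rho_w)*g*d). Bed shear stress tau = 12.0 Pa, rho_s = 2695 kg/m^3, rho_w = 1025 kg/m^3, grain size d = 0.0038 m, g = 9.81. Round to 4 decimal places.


theta = tau / ((rho_s - rho_w) * g * d)
rho_s - rho_w = 2695 - 1025 = 1670
Denominator = 1670 * 9.81 * 0.0038 = 62.254260
theta = 12.0 / 62.254260
theta = 0.1928

0.1928


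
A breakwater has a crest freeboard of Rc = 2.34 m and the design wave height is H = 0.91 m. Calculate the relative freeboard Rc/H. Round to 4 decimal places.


Relative freeboard = Rc / H
= 2.34 / 0.91
= 2.5714

2.5714


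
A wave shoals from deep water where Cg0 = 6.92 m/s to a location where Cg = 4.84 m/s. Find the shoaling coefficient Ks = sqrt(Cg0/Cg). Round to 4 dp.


Ks = sqrt(Cg0 / Cg)
Ks = sqrt(6.92 / 4.84)
Ks = sqrt(1.4298)
Ks = 1.1957

1.1957


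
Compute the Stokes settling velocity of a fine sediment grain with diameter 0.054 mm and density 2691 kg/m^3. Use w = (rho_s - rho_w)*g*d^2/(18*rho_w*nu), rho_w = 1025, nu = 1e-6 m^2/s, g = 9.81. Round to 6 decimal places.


w = (rho_s - rho_w) * g * d^2 / (18 * rho_w * nu)
d = 0.054 mm = 0.000054 m
rho_s - rho_w = 2691 - 1025 = 1666
Numerator = 1666 * 9.81 * (0.000054)^2 = 0.000047657529
Denominator = 18 * 1025 * 1e-6 = 0.018450
w = 0.002583 m/s

0.002583


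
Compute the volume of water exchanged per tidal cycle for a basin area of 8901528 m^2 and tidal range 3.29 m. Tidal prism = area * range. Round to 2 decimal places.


Tidal prism = Area * Tidal range
P = 8901528 * 3.29
P = 29286027.12 m^3

29286027.12


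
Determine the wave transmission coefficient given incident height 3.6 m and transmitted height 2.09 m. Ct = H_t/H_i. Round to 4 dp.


Ct = H_t / H_i
Ct = 2.09 / 3.6
Ct = 0.5806

0.5806


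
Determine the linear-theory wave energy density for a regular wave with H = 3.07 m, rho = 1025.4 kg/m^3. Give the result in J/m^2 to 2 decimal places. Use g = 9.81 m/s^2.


E = (1/8) * rho * g * H^2
E = (1/8) * 1025.4 * 9.81 * 3.07^2
E = 0.125 * 1025.4 * 9.81 * 9.4249
E = 11850.84 J/m^2

11850.84


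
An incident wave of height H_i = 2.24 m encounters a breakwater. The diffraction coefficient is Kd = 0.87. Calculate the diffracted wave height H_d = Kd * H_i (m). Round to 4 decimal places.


H_d = Kd * H_i
H_d = 0.87 * 2.24
H_d = 1.9488 m

1.9488


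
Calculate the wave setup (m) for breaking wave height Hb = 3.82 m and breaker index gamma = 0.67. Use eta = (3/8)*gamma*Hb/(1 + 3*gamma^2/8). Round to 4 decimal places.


eta = (3/8) * gamma * Hb / (1 + 3*gamma^2/8)
Numerator = (3/8) * 0.67 * 3.82 = 0.959775
Denominator = 1 + 3*0.67^2/8 = 1 + 0.168338 = 1.168338
eta = 0.959775 / 1.168338
eta = 0.8215 m

0.8215


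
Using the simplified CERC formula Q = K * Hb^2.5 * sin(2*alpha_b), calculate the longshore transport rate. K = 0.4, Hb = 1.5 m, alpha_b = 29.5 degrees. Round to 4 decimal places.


Q = K * Hb^2.5 * sin(2 * alpha_b)
Hb^2.5 = 1.5^2.5 = 2.755676
sin(2 * 29.5) = sin(59.0) = 0.857167
Q = 0.4 * 2.755676 * 0.857167
Q = 0.9448 m^3/s

0.9448


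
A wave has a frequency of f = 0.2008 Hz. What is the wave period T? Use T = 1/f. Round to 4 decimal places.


T = 1 / f
T = 1 / 0.2008
T = 4.9801 s

4.9801


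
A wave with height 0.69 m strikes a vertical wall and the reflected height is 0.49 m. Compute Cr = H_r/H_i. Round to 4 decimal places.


Cr = H_r / H_i
Cr = 0.49 / 0.69
Cr = 0.7101

0.7101


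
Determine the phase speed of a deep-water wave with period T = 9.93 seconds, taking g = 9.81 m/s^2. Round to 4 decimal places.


We use the deep-water celerity formula:
C = g * T / (2 * pi)
C = 9.81 * 9.93 / (2 * 3.14159...)
C = 97.413300 / 6.283185
C = 15.5038 m/s

15.5038


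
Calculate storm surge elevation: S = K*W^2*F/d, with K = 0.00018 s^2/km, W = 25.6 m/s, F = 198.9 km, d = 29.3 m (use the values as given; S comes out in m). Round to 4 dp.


S = K * W^2 * F / d
W^2 = 25.6^2 = 655.36
S = 0.00018 * 655.36 * 198.9 / 29.3
Numerator = 0.00018 * 655.36 * 198.9 = 23.463199
S = 23.463199 / 29.3 = 0.8008 m

0.8008


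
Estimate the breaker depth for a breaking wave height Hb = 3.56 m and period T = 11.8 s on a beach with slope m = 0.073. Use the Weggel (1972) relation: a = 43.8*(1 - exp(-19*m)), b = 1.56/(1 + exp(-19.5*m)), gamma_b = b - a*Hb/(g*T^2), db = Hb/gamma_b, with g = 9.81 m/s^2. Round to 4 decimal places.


a = 43.8 * (1 - exp(-19 * m))
exp(-19 * 0.073) = exp(-1.3870) = 0.249824
a = 43.8 * (1 - 0.249824) = 32.857724
b = 1.56 / (1 + exp(-19.5 * m))
exp(-19.5 * 0.073) = exp(-1.4235) = 0.240869
b = 1.56 / (1 + 0.240869) = 1.257183
Hb / (g * T^2) = 3.56 / (9.81 * 11.8^2) = 3.56 / 1365.9444 = 0.00260626
gamma_b = b - a * Hb/(g*T^2) = 1.257183 - 32.857724 * 0.00260626 = 1.171547
db = Hb / gamma_b = 3.56 / 1.171547
db = 3.0387 m

3.0387


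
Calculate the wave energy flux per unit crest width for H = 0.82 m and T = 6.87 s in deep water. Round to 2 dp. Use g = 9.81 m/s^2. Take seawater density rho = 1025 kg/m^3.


P = rho * g^2 * H^2 * T / (32 * pi)
P = 1025 * 9.81^2 * 0.82^2 * 6.87 / (32 * pi)
P = 1025 * 96.2361 * 0.6724 * 6.87 / 100.53096
P = 4532.59 W/m

4532.59


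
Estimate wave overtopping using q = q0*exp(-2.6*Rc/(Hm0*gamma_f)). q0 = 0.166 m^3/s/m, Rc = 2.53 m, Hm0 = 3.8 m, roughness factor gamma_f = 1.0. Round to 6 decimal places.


q = q0 * exp(-2.6 * Rc / (Hm0 * gamma_f))
Exponent = -2.6 * 2.53 / (3.8 * 1.0)
= -2.6 * 2.53 / 3.8000
= -1.731053
exp(-1.731053) = 0.177098
q = 0.166 * 0.177098
q = 0.029398 m^3/s/m

0.029398


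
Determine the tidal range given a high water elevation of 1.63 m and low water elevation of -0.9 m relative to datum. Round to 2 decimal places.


Tidal range = High water - Low water
Tidal range = 1.63 - (-0.9)
Tidal range = 2.53 m

2.53


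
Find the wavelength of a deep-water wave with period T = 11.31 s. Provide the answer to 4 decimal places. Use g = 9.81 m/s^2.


L0 = g * T^2 / (2 * pi)
L0 = 9.81 * 11.31^2 / (2 * pi)
L0 = 9.81 * 127.9161 / 6.28319
L0 = 1254.8569 / 6.28319
L0 = 199.7167 m

199.7167


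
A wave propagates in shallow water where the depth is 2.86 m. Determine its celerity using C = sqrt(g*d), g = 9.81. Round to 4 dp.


Using the shallow-water approximation:
C = sqrt(g * d) = sqrt(9.81 * 2.86)
C = sqrt(28.0566)
C = 5.2968 m/s

5.2968


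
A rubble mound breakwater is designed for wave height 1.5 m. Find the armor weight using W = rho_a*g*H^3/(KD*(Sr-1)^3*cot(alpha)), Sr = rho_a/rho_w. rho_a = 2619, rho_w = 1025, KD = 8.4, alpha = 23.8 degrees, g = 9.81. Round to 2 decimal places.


Sr = rho_a / rho_w = 2619 / 1025 = 2.555122
(Sr - 1) = 1.555122
(Sr - 1)^3 = 3.760914
cot(23.8) = 1 / tan(23.8) = 1 / 0.441053 = 2.267304
Numerator = 2619 * 9.81 * 1.5^3 = 86711.8163
Denominator = 8.4 * 3.760914 * 2.267304 = 71.627914
W = 86711.8163 / 71.627914
W = 1210.59 N

1210.59


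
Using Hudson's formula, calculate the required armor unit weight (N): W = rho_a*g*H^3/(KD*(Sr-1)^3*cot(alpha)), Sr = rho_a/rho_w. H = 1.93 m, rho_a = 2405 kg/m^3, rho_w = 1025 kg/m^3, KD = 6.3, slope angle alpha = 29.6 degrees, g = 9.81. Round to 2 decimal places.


Sr = rho_a / rho_w = 2405 / 1025 = 2.346341
(Sr - 1) = 1.346341
(Sr - 1)^3 = 2.440426
cot(29.6) = 1 / tan(29.6) = 1 / 0.568079 = 1.760318
Numerator = 2405 * 9.81 * 1.93^3 = 169611.7813
Denominator = 6.3 * 2.440426 * 1.760318 = 27.064339
W = 169611.7813 / 27.064339
W = 6266.98 N

6266.98


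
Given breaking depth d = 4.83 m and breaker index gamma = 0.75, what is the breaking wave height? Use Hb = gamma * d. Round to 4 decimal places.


Hb = gamma * d
Hb = 0.75 * 4.83
Hb = 3.6225 m

3.6225


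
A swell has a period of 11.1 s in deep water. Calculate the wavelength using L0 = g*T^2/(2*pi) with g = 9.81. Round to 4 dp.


L0 = g * T^2 / (2 * pi)
L0 = 9.81 * 11.1^2 / (2 * pi)
L0 = 9.81 * 123.2100 / 6.28319
L0 = 1208.6901 / 6.28319
L0 = 192.3690 m

192.3690


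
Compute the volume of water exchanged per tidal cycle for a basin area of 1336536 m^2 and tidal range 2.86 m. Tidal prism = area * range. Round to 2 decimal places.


Tidal prism = Area * Tidal range
P = 1336536 * 2.86
P = 3822492.96 m^3

3822492.96


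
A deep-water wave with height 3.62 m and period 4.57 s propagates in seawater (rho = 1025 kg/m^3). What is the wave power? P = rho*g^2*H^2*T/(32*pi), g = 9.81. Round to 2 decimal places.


P = rho * g^2 * H^2 * T / (32 * pi)
P = 1025 * 9.81^2 * 3.62^2 * 4.57 / (32 * pi)
P = 1025 * 96.2361 * 13.1044 * 4.57 / 100.53096
P = 58761.84 W/m

58761.84


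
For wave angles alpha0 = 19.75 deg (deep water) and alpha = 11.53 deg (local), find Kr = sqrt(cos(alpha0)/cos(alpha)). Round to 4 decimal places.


Kr = sqrt(cos(alpha0) / cos(alpha))
cos(19.75) = 0.941176
cos(11.53) = 0.979820
Kr = sqrt(0.941176 / 0.979820)
Kr = sqrt(0.960560)
Kr = 0.9801

0.9801


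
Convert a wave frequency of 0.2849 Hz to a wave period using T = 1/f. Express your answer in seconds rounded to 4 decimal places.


T = 1 / f
T = 1 / 0.2849
T = 3.5100 s

3.5100


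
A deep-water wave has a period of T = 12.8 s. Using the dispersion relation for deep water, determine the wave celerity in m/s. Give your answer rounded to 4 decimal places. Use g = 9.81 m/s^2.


We use the deep-water celerity formula:
C = g * T / (2 * pi)
C = 9.81 * 12.8 / (2 * 3.14159...)
C = 125.568000 / 6.283185
C = 19.9848 m/s

19.9848


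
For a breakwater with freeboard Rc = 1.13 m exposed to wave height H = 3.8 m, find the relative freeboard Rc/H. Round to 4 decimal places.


Relative freeboard = Rc / H
= 1.13 / 3.8
= 0.2974

0.2974


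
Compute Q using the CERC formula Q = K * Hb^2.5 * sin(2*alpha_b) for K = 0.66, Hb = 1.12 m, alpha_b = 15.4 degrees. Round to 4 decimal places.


Q = K * Hb^2.5 * sin(2 * alpha_b)
Hb^2.5 = 1.12^2.5 = 1.327532
sin(2 * 15.4) = sin(30.8) = 0.512043
Q = 0.66 * 1.327532 * 0.512043
Q = 0.4486 m^3/s

0.4486


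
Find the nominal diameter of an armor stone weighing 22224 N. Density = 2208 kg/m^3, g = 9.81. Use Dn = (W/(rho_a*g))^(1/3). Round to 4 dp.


V = W / (rho_a * g)
V = 22224 / (2208 * 9.81)
V = 22224 / 21660.48
V = 1.026016 m^3
Dn = V^(1/3) = 1.026016^(1/3)
Dn = 1.0086 m

1.0086


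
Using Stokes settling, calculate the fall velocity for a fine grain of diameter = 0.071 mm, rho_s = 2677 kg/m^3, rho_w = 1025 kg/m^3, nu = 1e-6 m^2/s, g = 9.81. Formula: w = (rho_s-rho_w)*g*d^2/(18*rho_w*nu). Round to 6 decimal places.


w = (rho_s - rho_w) * g * d^2 / (18 * rho_w * nu)
d = 0.071 mm = 0.000071 m
rho_s - rho_w = 2677 - 1025 = 1652
Numerator = 1652 * 9.81 * (0.000071)^2 = 0.000081695051
Denominator = 18 * 1025 * 1e-6 = 0.018450
w = 0.004428 m/s

0.004428


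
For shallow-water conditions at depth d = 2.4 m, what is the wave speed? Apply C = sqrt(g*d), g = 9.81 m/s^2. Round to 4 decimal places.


Using the shallow-water approximation:
C = sqrt(g * d) = sqrt(9.81 * 2.4)
C = sqrt(23.5440)
C = 4.8522 m/s

4.8522


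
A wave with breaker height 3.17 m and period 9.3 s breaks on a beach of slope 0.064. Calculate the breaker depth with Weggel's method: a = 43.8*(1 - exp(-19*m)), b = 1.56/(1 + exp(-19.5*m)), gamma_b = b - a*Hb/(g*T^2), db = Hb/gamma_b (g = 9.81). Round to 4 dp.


a = 43.8 * (1 - exp(-19 * m))
exp(-19 * 0.064) = exp(-1.2160) = 0.296413
a = 43.8 * (1 - 0.296413) = 30.817091
b = 1.56 / (1 + exp(-19.5 * m))
exp(-19.5 * 0.064) = exp(-1.2480) = 0.287078
b = 1.56 / (1 + 0.287078) = 1.212047
Hb / (g * T^2) = 3.17 / (9.81 * 9.3^2) = 3.17 / 848.4669 = 0.00373615
gamma_b = b - a * Hb/(g*T^2) = 1.212047 - 30.817091 * 0.00373615 = 1.096910
db = Hb / gamma_b = 3.17 / 1.096910
db = 2.8899 m

2.8899


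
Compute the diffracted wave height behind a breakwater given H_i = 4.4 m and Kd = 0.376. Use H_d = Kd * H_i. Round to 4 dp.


H_d = Kd * H_i
H_d = 0.376 * 4.4
H_d = 1.6544 m

1.6544


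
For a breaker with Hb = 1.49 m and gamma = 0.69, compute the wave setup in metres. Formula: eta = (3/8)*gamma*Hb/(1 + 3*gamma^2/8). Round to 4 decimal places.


eta = (3/8) * gamma * Hb / (1 + 3*gamma^2/8)
Numerator = (3/8) * 0.69 * 1.49 = 0.385537
Denominator = 1 + 3*0.69^2/8 = 1 + 0.178538 = 1.178538
eta = 0.385537 / 1.178538
eta = 0.3271 m

0.3271


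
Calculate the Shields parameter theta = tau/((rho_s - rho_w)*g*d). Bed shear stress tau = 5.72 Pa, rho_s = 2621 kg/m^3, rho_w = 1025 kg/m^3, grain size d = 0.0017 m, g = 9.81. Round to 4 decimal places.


theta = tau / ((rho_s - rho_w) * g * d)
rho_s - rho_w = 2621 - 1025 = 1596
Denominator = 1596 * 9.81 * 0.0017 = 26.616492
theta = 5.72 / 26.616492
theta = 0.2149

0.2149


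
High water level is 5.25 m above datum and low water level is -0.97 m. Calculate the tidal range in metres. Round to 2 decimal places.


Tidal range = High water - Low water
Tidal range = 5.25 - (-0.97)
Tidal range = 6.22 m

6.22


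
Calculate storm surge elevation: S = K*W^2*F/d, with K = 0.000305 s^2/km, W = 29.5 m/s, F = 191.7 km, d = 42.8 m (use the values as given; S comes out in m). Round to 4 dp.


S = K * W^2 * F / d
W^2 = 29.5^2 = 870.25
S = 0.000305 * 870.25 * 191.7 / 42.8
Numerator = 0.000305 * 870.25 * 191.7 = 50.882212
S = 50.882212 / 42.8 = 1.1888 m

1.1888


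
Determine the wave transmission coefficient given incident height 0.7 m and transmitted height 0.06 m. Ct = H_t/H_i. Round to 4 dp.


Ct = H_t / H_i
Ct = 0.06 / 0.7
Ct = 0.0857

0.0857


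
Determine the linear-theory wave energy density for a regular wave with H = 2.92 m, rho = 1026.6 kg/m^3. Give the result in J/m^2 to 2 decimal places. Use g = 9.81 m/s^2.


E = (1/8) * rho * g * H^2
E = (1/8) * 1026.6 * 9.81 * 2.92^2
E = 0.125 * 1026.6 * 9.81 * 8.5264
E = 10733.61 J/m^2

10733.61


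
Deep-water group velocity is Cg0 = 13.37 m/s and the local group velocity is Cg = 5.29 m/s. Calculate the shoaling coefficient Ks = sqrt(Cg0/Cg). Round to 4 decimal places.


Ks = sqrt(Cg0 / Cg)
Ks = sqrt(13.37 / 5.29)
Ks = sqrt(2.5274)
Ks = 1.5898

1.5898


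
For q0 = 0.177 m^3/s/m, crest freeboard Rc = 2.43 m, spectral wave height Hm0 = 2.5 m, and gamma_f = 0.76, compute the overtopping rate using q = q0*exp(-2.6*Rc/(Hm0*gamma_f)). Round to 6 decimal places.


q = q0 * exp(-2.6 * Rc / (Hm0 * gamma_f))
Exponent = -2.6 * 2.43 / (2.5 * 0.76)
= -2.6 * 2.43 / 1.9000
= -3.325263
exp(-3.325263) = 0.035963
q = 0.177 * 0.035963
q = 0.006365 m^3/s/m

0.006365


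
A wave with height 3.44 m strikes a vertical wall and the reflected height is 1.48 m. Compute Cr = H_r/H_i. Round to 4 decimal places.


Cr = H_r / H_i
Cr = 1.48 / 3.44
Cr = 0.4302

0.4302


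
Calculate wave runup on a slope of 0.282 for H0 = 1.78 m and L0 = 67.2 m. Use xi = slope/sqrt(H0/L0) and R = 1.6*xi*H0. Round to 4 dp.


xi = slope / sqrt(H0/L0)
H0/L0 = 1.78/67.2 = 0.026488
sqrt(0.026488) = 0.162752
xi = 0.282 / 0.162752 = 1.732701
R = 1.6 * xi * H0 = 1.6 * 1.732701 * 1.78
R = 4.9347 m

4.9347


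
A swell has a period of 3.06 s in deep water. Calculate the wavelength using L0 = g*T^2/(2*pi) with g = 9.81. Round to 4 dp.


L0 = g * T^2 / (2 * pi)
L0 = 9.81 * 3.06^2 / (2 * pi)
L0 = 9.81 * 9.3636 / 6.28319
L0 = 91.8569 / 6.28319
L0 = 14.6195 m

14.6195


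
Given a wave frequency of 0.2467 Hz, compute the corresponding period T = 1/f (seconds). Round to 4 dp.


T = 1 / f
T = 1 / 0.2467
T = 4.0535 s

4.0535


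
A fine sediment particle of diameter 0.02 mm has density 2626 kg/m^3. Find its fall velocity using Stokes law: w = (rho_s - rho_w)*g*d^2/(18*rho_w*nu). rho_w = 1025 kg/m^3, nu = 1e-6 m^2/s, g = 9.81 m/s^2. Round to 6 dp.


w = (rho_s - rho_w) * g * d^2 / (18 * rho_w * nu)
d = 0.02 mm = 0.000020 m
rho_s - rho_w = 2626 - 1025 = 1601
Numerator = 1601 * 9.81 * (0.000020)^2 = 0.000006282324
Denominator = 18 * 1025 * 1e-6 = 0.018450
w = 0.000341 m/s

0.000341


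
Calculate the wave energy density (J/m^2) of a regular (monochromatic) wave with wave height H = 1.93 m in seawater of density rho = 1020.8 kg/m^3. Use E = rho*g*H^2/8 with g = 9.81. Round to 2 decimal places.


E = (1/8) * rho * g * H^2
E = (1/8) * 1020.8 * 9.81 * 1.93^2
E = 0.125 * 1020.8 * 9.81 * 3.7249
E = 4662.67 J/m^2

4662.67


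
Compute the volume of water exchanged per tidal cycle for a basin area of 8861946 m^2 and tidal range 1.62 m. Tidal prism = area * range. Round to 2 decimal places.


Tidal prism = Area * Tidal range
P = 8861946 * 1.62
P = 14356352.52 m^3

14356352.52


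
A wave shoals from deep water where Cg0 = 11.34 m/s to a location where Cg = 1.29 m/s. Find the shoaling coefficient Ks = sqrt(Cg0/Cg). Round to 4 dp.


Ks = sqrt(Cg0 / Cg)
Ks = sqrt(11.34 / 1.29)
Ks = sqrt(8.7907)
Ks = 2.9649

2.9649


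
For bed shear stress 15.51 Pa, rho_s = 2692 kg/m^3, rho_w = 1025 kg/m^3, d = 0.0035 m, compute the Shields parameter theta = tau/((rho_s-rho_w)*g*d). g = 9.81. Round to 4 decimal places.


theta = tau / ((rho_s - rho_w) * g * d)
rho_s - rho_w = 2692 - 1025 = 1667
Denominator = 1667 * 9.81 * 0.0035 = 57.236445
theta = 15.51 / 57.236445
theta = 0.2710

0.2710


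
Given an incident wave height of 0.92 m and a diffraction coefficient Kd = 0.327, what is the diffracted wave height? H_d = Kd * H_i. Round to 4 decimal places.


H_d = Kd * H_i
H_d = 0.327 * 0.92
H_d = 0.3008 m

0.3008


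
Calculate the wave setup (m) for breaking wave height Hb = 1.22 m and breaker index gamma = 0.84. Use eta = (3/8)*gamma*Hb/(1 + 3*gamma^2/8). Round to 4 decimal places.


eta = (3/8) * gamma * Hb / (1 + 3*gamma^2/8)
Numerator = (3/8) * 0.84 * 1.22 = 0.384300
Denominator = 1 + 3*0.84^2/8 = 1 + 0.264600 = 1.264600
eta = 0.384300 / 1.264600
eta = 0.3039 m

0.3039


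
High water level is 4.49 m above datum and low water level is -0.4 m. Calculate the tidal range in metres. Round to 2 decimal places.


Tidal range = High water - Low water
Tidal range = 4.49 - (-0.4)
Tidal range = 4.89 m

4.89


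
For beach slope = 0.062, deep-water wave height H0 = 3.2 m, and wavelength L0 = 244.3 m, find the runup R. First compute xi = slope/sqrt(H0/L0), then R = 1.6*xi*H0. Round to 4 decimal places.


xi = slope / sqrt(H0/L0)
H0/L0 = 3.2/244.3 = 0.013099
sqrt(0.013099) = 0.114449
xi = 0.062 / 0.114449 = 0.541724
R = 1.6 * xi * H0 = 1.6 * 0.541724 * 3.2
R = 2.7736 m

2.7736


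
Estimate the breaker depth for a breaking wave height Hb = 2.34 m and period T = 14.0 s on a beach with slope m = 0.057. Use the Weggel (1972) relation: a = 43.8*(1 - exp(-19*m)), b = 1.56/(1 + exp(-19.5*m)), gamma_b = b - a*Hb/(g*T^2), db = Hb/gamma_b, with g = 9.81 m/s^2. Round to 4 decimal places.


a = 43.8 * (1 - exp(-19 * m))
exp(-19 * 0.057) = exp(-1.0830) = 0.338578
a = 43.8 * (1 - 0.338578) = 28.970272
b = 1.56 / (1 + exp(-19.5 * m))
exp(-19.5 * 0.057) = exp(-1.1115) = 0.329065
b = 1.56 / (1 + 0.329065) = 1.173757
Hb / (g * T^2) = 2.34 / (9.81 * 14.0^2) = 2.34 / 1922.7600 = 0.00121700
gamma_b = b - a * Hb/(g*T^2) = 1.173757 - 28.970272 * 0.00121700 = 1.138501
db = Hb / gamma_b = 2.34 / 1.138501
db = 2.0553 m

2.0553


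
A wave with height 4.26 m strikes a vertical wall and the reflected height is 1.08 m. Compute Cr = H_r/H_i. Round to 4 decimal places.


Cr = H_r / H_i
Cr = 1.08 / 4.26
Cr = 0.2535

0.2535


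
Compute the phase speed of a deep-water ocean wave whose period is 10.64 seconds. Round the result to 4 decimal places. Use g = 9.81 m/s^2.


We use the deep-water celerity formula:
C = g * T / (2 * pi)
C = 9.81 * 10.64 / (2 * 3.14159...)
C = 104.378400 / 6.283185
C = 16.6123 m/s

16.6123


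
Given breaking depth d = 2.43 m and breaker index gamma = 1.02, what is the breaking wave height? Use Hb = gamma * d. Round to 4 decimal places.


Hb = gamma * d
Hb = 1.02 * 2.43
Hb = 2.4786 m

2.4786


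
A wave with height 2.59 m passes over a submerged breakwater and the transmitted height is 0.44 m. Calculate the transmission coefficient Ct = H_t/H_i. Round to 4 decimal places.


Ct = H_t / H_i
Ct = 0.44 / 2.59
Ct = 0.1699

0.1699


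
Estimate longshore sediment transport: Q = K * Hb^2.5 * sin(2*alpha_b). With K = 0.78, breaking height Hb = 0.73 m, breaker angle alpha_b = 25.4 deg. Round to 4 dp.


Q = K * Hb^2.5 * sin(2 * alpha_b)
Hb^2.5 = 0.73^2.5 = 0.455310
sin(2 * 25.4) = sin(50.8) = 0.774944
Q = 0.78 * 0.455310 * 0.774944
Q = 0.2752 m^3/s

0.2752


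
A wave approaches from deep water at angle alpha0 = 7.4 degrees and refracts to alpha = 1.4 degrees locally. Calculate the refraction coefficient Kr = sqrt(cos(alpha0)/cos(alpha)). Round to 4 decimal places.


Kr = sqrt(cos(alpha0) / cos(alpha))
cos(7.4) = 0.991671
cos(1.4) = 0.999701
Kr = sqrt(0.991671 / 0.999701)
Kr = sqrt(0.991967)
Kr = 0.9960

0.9960


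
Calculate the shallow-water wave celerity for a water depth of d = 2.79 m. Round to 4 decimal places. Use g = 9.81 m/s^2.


Using the shallow-water approximation:
C = sqrt(g * d) = sqrt(9.81 * 2.79)
C = sqrt(27.3699)
C = 5.2316 m/s

5.2316


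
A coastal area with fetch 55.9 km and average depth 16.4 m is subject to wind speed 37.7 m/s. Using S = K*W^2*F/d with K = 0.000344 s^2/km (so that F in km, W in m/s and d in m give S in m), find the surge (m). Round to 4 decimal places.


S = K * W^2 * F / d
W^2 = 37.7^2 = 1421.29
S = 0.000344 * 1421.29 * 55.9 / 16.4
Numerator = 0.000344 * 1421.29 * 55.9 = 27.330838
S = 27.330838 / 16.4 = 1.6665 m

1.6665


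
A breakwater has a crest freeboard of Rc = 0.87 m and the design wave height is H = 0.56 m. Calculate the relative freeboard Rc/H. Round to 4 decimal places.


Relative freeboard = Rc / H
= 0.87 / 0.56
= 1.5536

1.5536


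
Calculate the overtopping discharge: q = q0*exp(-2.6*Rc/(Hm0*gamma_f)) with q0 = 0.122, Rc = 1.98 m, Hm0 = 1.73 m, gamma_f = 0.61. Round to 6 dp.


q = q0 * exp(-2.6 * Rc / (Hm0 * gamma_f))
Exponent = -2.6 * 1.98 / (1.73 * 0.61)
= -2.6 * 1.98 / 1.0553
= -4.878234
exp(-4.878234) = 0.007610
q = 0.122 * 0.007610
q = 0.000928 m^3/s/m

0.000928


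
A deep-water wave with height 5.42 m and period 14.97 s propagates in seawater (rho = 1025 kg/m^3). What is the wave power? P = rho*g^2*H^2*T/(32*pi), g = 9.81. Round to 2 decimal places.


P = rho * g^2 * H^2 * T / (32 * pi)
P = 1025 * 9.81^2 * 5.42^2 * 14.97 / (32 * pi)
P = 1025 * 96.2361 * 29.3764 * 14.97 / 100.53096
P = 431501.59 W/m

431501.59


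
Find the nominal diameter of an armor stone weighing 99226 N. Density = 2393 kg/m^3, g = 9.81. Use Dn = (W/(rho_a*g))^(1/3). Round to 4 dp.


V = W / (rho_a * g)
V = 99226 / (2393 * 9.81)
V = 99226 / 23475.33
V = 4.226820 m^3
Dn = V^(1/3) = 4.226820^(1/3)
Dn = 1.6169 m

1.6169


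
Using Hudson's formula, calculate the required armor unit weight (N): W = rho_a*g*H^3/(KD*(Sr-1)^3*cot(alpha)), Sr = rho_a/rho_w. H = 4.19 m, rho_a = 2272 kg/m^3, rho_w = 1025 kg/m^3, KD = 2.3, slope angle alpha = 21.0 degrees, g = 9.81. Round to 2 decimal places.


Sr = rho_a / rho_w = 2272 / 1025 = 2.216585
(Sr - 1) = 1.216585
(Sr - 1)^3 = 1.800644
cot(21.0) = 1 / tan(21.0) = 1 / 0.383864 = 2.605089
Numerator = 2272 * 9.81 * 4.19^3 = 1639530.1342
Denominator = 2.3 * 1.800644 * 2.605089 = 10.788925
W = 1639530.1342 / 10.788925
W = 151964.18 N

151964.18
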